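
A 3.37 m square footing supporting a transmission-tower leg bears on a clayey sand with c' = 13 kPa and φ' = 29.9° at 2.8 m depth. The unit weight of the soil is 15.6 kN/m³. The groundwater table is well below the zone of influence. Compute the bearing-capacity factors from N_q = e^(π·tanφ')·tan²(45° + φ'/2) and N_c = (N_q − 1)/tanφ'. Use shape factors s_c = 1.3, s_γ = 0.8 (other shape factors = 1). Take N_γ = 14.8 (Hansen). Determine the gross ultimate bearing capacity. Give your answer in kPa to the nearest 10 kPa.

tan29.9° = 0.575, so N_q = e^(π×0.575)·tan²(59.95°) = 6.089 × 2.988 = 18.19.
N_c = (18.19 − 1)/tan29.9° = 29.9.
Effective surcharge at the founding depth q = γ·D_f = 15.6 × 2.8 = 43.68 kPa.
q_ult = c·N_c·s_c + q·N_q + 0.5·γ·B·N_γ·s_γ
     = 13 × 29.901 × 1.3 + 43.68 × 18.194 + 0.5 × 15.6 × 3.37 × 14.8 × 0.8
     = 505.33 + 794.7 + 311.23 = 1611.3 kPa.

q_ult ≈ 1610 kPa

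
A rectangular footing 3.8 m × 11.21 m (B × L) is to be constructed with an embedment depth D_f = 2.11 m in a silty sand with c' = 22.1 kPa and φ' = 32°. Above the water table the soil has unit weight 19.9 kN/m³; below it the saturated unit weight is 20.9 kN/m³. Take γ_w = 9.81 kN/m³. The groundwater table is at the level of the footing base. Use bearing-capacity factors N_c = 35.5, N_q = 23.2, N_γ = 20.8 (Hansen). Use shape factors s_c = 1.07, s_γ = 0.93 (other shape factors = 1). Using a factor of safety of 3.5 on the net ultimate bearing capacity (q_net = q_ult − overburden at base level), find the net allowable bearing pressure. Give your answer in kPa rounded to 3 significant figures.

Overburden at base level: q = 19.9 × 2.11 = 41.989 kPa.
Below the base the soil is submerged, so the ½γBN_γ term uses γ' = 20.9 − 9.81 = 11.09 kN/m³.
Cohesion term c·N_c·s_c = 22.1 × 35.5 × 1.07 = 839.47 kPa; surcharge term q·N_q = 41.989 × 23.2 = 974.14 kPa; self-weight term 0.5·γ·B·N_γ·s_γ = 0.5 × 11.09 × 3.8 × 20.8 × 0.93 = 407.6 kPa.
q_ult = 839.47 + 974.14 + 407.6 = 2221.2 kPa.
q_net = 2221.2 − 41.989 = 2179.2 kPa.
q_all(net) = 2179.2 / 3.5 = 622.63 kPa.

q_all(net) ≈ 623 kPa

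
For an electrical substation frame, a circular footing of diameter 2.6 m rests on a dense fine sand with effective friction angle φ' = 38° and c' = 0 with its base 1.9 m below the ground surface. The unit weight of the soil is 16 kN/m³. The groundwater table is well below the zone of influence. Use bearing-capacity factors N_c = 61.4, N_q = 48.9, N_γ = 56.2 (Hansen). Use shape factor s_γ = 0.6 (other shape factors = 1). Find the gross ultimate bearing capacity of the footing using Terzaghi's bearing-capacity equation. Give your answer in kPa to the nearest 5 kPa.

Effective surcharge at the founding depth q = γ·D_f = 16 × 1.9 = 30.4 kPa.
q_ult = q·N_q + 0.5·γ·B·N_γ·s_γ
     = 30.4 × 48.9 + 0.5 × 16 × 2.6 × 56.2 × 0.6
     = 1486.6 + 701.38 = 2187.9 kPa.

q_ult ≈ 2190 kPa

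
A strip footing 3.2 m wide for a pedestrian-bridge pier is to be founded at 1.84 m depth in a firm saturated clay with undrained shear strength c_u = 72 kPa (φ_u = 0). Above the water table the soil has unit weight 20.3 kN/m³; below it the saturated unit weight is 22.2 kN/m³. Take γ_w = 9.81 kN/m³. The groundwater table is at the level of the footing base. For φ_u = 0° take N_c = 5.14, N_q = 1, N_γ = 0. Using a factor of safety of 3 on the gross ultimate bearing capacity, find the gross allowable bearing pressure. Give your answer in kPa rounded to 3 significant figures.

Overburden at base level: q = 20.3 × 1.84 = 37.352 kPa.
Cohesion term c·N_c = 72 × 5.14 = 370.08 kPa; surcharge term q·N_q = 37.352 × 1 = 37.352 kPa.
q_ult = 370.08 + 37.352 = 407.43 kPa.
q_all = 407.43 / 3 = 135.81 kPa.

q_all ≈ 136 kPa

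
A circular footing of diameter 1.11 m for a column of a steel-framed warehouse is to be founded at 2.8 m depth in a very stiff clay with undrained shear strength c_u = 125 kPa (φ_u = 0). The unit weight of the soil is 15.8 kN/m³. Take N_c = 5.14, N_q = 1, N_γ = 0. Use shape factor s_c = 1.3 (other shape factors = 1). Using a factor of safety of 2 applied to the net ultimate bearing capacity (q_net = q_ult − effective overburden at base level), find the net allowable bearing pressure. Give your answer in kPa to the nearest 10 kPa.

Overburden at base level: q = 15.8 × 2.8 = 44.24 kPa.
Cohesion term c·N_c·s_c = 125 × 5.14 × 1.3 = 835.25 kPa; surcharge term q·N_q = 44.24 × 1 = 44.24 kPa.
q_ult = 835.25 + 44.24 = 879.49 kPa.
Net ultimate: q_net = 879.49 − 44.24 = 835.25 kPa.
q_all(net) = 835.25 / 2 = 417.62 kPa.

q_all(net) ≈ 420 kPa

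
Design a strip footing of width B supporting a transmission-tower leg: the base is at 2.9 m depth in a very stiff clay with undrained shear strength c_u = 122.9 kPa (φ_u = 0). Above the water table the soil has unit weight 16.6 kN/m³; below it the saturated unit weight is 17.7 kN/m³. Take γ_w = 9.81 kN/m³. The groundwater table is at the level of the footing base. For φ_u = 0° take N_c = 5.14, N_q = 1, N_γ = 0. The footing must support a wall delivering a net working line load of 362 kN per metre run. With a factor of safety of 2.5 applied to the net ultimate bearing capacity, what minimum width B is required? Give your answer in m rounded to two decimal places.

q = γ·D_f = 16.6 × 2.9 = 48.14 kPa.
c·N_c = 122.9 × 5.14 = 631.71 kPa
q·N_q = 48.14 × 1 = 48.14 kPa
q_ult = 631.71 + 48.14 = 679.85 kPa.
For φ = 0 the ½γBN_γ term vanishes, so q_ult is independent of B. q_net = 679.85 − 48.14 = 631.71 kPa; q_all(net) = 631.71/2.5 = 252.68 kPa.
Required width B = w / q_all(net) = 362 / 252.68 = 1.433 m.

B = 1.43 m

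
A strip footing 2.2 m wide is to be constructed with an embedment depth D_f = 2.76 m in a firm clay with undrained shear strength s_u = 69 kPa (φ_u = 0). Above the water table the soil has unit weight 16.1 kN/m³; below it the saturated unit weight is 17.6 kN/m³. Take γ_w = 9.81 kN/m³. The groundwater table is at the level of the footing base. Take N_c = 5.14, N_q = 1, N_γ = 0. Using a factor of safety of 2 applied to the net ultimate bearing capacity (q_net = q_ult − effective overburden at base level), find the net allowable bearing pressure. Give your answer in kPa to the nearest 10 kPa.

q_all(net) ≈ 180 kPa

q = γ·D_f = 16.1 × 2.76 = 44.436 kPa.
c·N_c = 69 × 5.14 = 354.66 kPa
q·N_q = 44.436 × 1 = 44.436 kPa
q_ult = 354.66 + 44.436 = 399.1 kPa.
Net ultimate: q_net = 399.1 − 44.436 = 354.66 kPa.
q_all(net) = 354.66 / 2 = 177.33 kPa.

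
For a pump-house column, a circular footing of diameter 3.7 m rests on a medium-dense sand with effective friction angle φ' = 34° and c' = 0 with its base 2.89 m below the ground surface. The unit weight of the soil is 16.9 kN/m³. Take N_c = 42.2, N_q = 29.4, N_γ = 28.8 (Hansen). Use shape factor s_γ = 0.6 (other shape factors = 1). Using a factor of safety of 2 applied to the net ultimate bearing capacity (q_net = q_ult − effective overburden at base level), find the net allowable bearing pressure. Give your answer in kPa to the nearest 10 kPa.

q_all(net) ≈ 960 kPa

Effective surcharge at the founding depth q = γ·D_f = 16.9 × 2.89 = 48.841 kPa.
q_ult = q·N_q + 0.5·γ·B·N_γ·s_γ
     = 48.841 × 29.4 + 0.5 × 16.9 × 3.7 × 28.8 × 0.6
     = 1435.9 + 540.26 = 1976.2 kPa.
Net ultimate: q_net = 1976.2 − 48.841 = 1927.3 kPa.
q_all(net) = 1927.3 / 2 = 963.67 kPa.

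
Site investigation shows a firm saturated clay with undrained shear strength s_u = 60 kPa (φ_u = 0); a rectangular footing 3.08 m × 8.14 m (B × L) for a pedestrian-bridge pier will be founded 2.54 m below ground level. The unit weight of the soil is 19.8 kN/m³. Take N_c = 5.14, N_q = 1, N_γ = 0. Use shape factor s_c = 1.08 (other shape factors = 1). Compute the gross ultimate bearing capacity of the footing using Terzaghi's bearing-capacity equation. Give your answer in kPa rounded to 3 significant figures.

q_ult ≈ 383 kPa

Effective surcharge at the founding depth q = γ·D_f = 19.8 × 2.54 = 50.292 kPa.
q_ult = c·N_c·s_c + q·N_q
     = 60 × 5.14 × 1.08 + 50.292 × 1
     = 333.07 + 50.292 = 383.36 kPa.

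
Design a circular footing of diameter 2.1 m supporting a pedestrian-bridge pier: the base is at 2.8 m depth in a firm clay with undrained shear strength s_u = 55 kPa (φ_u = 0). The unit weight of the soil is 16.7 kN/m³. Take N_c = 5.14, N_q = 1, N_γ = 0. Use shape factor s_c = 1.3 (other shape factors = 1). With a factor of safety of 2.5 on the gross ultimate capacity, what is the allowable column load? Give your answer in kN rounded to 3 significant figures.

q = γ·D_f = 16.7 × 2.8 = 46.76 kPa.
c·N_c·s_c = 55 × 5.14 × 1.3 = 367.51 kPa
q·N_q = 46.76 × 1 = 46.76 kPa
q_ult = 367.51 + 46.76 = 414.27 kPa.
Gross allowable pressure q_all = 414.27 / 2.5 = 165.71 kPa.
Footing area = 3.4636 m², so allowable column load = 165.71 × 3.4636 = 573.95 kN.

P_all ≈ 574 kN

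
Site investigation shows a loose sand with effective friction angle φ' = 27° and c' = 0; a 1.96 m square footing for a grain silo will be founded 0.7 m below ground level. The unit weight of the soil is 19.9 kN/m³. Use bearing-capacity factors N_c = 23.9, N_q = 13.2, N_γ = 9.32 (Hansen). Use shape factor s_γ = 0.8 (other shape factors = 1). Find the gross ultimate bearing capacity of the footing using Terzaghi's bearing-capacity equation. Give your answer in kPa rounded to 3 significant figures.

Effective surcharge at the founding depth q = γ·D_f = 19.9 × 0.7 = 13.93 kPa.
q_ult = q·N_q + 0.5·γ·B·N_γ·s_γ
     = 13.93 × 13.2 + 0.5 × 19.9 × 1.96 × 9.32 × 0.8
     = 183.88 + 145.41 = 329.28 kPa.

q_ult ≈ 329 kPa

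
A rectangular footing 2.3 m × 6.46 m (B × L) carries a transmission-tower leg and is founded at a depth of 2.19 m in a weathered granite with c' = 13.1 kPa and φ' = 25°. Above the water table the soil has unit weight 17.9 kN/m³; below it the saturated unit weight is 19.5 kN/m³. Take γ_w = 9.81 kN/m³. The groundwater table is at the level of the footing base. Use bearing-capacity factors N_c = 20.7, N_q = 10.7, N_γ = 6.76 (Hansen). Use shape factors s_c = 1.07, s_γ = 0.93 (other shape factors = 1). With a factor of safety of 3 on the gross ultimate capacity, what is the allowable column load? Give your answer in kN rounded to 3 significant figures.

Effective surcharge at the founding depth q = γ·D_f = 17.9 × 2.19 = 39.201 kPa.
The water table coincides with the base, so in the self-weight term γ → γ' = 9.69 kN/m³.
q_ult = c·N_c·s_c + q·N_q + 0.5·γ·B·N_γ·s_γ
     = 13.1 × 20.7 × 1.07 + 39.201 × 10.7 + 0.5 × 9.69 × 2.3 × 6.76 × 0.93
     = 290.15 + 419.45 + 70.057 = 779.66 kPa.
Gross allowable pressure q_all = 779.66 / 3 = 259.89 kPa.
Footing area = 14.858 m², so allowable column load = 259.89 × 14.858 = 3861.4 kN.

P_all ≈ 3860 kN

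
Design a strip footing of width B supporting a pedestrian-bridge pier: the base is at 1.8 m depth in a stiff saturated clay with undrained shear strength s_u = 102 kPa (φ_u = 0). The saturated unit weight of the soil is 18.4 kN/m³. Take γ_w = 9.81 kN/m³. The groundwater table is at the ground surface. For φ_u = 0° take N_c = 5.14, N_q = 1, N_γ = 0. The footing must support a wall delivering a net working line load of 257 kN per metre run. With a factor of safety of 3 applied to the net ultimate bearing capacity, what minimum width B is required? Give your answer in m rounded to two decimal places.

γ' = 18.4 − 9.81 = 8.59 kN/m³ (submerged throughout). q = 8.59 × 1.8 = 15.462 kPa.
c·N_c = 102 × 5.14 = 524.28 kPa
q·N_q = 15.462 × 1 = 15.462 kPa
q_ult = 524.28 + 15.462 = 539.74 kPa.
For φ = 0 the ½γBN_γ term vanishes, so q_ult is independent of B. q_net = 539.74 − 15.462 = 524.28 kPa; q_all(net) = 524.28/3 = 174.76 kPa.
Required width B = w / q_all(net) = 257 / 174.76 = 1.471 m.

B = 1.47 m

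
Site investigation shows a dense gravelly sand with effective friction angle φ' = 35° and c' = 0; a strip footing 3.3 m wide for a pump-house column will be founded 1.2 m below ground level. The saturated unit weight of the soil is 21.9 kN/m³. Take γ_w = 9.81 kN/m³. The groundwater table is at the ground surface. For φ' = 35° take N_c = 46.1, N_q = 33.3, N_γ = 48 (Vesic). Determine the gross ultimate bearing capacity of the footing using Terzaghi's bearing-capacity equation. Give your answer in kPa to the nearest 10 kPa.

q_ult ≈ 1440 kPa

With the water table at the surface the whole profile is submerged: γ' = 21.9 − 9.81 = 12.09 kN/m³, so q = γ'·D_f = 14.508 kPa; the same γ' applies in the ½γBN_γ term.
q_ult = q·N_q + 0.5·γ·B·N_γ
     = 14.508 × 33.3 + 0.5 × 12.09 × 3.3 × 48
     = 483.12 + 957.53 = 1440.6 kPa.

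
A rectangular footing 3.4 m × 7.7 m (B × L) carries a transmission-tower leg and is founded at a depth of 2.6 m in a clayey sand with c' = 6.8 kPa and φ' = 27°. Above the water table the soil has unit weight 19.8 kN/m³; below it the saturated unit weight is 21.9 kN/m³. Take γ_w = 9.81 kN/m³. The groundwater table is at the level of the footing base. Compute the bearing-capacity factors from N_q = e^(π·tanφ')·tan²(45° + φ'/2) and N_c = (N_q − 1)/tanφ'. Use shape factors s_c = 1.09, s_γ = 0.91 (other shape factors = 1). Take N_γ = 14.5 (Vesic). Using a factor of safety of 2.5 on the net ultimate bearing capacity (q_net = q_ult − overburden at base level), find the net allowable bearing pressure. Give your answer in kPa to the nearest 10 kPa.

q_all(net) ≈ 430 kPa

N_q = e^(π·tan27°)·tan²(58.5°) = 13.2; N_c = (N_q − 1)/tanφ' = 23.94.
Effective surcharge at the founding depth q = γ·D_f = 19.8 × 2.6 = 51.48 kPa.
The water table coincides with the base, so in the self-weight term γ → γ' = 12.09 kN/m³.
q_ult = c·N_c·s_c + q·N_q + 0.5·γ·B·N_γ·s_γ
     = 6.8 × 23.942 × 1.09 + 51.48 × 13.199 + 0.5 × 12.09 × 3.4 × 14.5 × 0.91
     = 177.46 + 679.49 + 271.2 = 1128.1 kPa.
q_net = 1128.1 − 51.48 = 1076.7 kPa.
q_all(net) = 1076.7 / 2.5 = 430.67 kPa.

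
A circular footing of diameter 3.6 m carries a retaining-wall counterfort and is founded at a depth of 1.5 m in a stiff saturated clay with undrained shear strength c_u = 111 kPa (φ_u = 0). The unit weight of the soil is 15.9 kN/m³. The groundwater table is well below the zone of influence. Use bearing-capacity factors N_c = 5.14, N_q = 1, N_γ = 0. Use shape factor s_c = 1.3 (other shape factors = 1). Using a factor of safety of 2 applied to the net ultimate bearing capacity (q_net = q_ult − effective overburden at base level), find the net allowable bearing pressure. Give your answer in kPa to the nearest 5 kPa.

q_all(net) ≈ 370 kPa

Effective surcharge at the founding depth q = γ·D_f = 15.9 × 1.5 = 23.85 kPa.
q_ult = c·N_c·s_c + q·N_q
     = 111 × 5.14 × 1.3 + 23.85 × 1
     = 741.7 + 23.85 = 765.55 kPa.
Net ultimate: q_net = 765.55 − 23.85 = 741.7 kPa.
q_all(net) = 741.7 / 2 = 370.85 kPa.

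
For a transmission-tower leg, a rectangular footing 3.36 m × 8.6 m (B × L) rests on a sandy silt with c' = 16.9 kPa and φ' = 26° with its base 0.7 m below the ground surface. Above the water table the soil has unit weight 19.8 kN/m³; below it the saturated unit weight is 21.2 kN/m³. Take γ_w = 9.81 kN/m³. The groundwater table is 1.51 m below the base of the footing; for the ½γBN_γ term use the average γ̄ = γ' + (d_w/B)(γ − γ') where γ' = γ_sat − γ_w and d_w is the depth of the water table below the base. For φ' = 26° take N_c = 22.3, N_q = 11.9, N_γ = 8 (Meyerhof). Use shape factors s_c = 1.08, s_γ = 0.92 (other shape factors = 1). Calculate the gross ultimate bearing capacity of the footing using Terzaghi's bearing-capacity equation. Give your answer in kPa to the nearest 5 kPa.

q_ult ≈ 760 kPa

Overburden at base level: q = 19.8 × 0.7 = 13.86 kPa.
The water table is 1.51 m below the base (< B = 3.36 m), so the ½γBN_γ term uses γ̄ = γ' + (d_w/B)(γ − γ') = 11.39 + (1.51/3.36)(19.8 − 11.39) = 15.169 kN/m³.
Cohesion term c·N_c·s_c = 16.9 × 22.3 × 1.08 = 407.02 kPa; surcharge term q·N_q = 13.86 × 11.9 = 164.93 kPa; self-weight term 0.5·γ·B·N_γ·s_γ = 0.5 × 15.169 × 3.36 × 8 × 0.92 = 187.57 kPa.
q_ult = 407.02 + 164.93 + 187.57 = 759.52 kPa.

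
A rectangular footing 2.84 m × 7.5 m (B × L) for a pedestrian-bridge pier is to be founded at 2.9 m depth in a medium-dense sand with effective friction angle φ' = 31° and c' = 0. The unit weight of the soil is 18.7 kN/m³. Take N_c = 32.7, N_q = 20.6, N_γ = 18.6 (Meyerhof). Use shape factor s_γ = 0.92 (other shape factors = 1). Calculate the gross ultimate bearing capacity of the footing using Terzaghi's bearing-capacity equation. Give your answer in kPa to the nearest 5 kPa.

q_ult ≈ 1570 kPa

Overburden at base level: q = 18.7 × 2.9 = 54.23 kPa.
Surcharge term q·N_q = 54.23 × 20.6 = 1117.1 kPa; self-weight term 0.5·γ·B·N_γ·s_γ = 0.5 × 18.7 × 2.84 × 18.6 × 0.92 = 454.39 kPa.
q_ult = 1117.1 + 454.39 = 1571.5 kPa.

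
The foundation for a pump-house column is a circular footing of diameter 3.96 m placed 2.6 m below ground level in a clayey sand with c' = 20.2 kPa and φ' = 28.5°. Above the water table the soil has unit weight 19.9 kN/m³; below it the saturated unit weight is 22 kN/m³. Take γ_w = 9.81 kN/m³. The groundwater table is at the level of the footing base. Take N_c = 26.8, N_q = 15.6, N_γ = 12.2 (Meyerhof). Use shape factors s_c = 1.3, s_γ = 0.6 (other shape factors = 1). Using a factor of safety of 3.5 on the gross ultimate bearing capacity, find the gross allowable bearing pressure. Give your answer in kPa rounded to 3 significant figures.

q = γ·D_f = 19.9 × 2.6 = 51.74 kPa.
For the ½γBN_γ term take γ' = 22 − 9.81 = 12.19 kN/m³ (soil below base is submerged).
c·N_c·s_c = 20.2 × 26.8 × 1.3 = 703.77 kPa
q·N_q = 51.74 × 15.6 = 807.14 kPa
0.5·γ·B·N_γ·s_γ = 0.5 × 12.19 × 3.96 × 12.2 × 0.6 = 176.68 kPa
q_ult = 703.77 + 807.14 + 176.68 = 1687.6 kPa.
q_all = 1687.6 / 3.5 = 482.17 kPa.

q_all ≈ 482 kPa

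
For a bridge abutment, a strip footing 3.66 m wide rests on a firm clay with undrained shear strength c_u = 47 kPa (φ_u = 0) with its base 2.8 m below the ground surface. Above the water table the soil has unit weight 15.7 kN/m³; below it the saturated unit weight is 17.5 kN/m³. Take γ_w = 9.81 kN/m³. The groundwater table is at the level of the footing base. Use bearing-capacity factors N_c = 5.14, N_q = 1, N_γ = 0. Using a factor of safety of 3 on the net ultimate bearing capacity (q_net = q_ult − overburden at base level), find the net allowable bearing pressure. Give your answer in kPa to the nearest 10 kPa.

Effective surcharge at the founding depth q = γ·D_f = 15.7 × 2.8 = 43.96 kPa.
q_ult = c·N_c + q·N_q
     = 47 × 5.14 + 43.96 × 1
     = 241.58 + 43.96 = 285.54 kPa.
q_net = 285.54 − 43.96 = 241.58 kPa.
q_all(net) = 241.58 / 3 = 80.527 kPa.

q_all(net) ≈ 80 kPa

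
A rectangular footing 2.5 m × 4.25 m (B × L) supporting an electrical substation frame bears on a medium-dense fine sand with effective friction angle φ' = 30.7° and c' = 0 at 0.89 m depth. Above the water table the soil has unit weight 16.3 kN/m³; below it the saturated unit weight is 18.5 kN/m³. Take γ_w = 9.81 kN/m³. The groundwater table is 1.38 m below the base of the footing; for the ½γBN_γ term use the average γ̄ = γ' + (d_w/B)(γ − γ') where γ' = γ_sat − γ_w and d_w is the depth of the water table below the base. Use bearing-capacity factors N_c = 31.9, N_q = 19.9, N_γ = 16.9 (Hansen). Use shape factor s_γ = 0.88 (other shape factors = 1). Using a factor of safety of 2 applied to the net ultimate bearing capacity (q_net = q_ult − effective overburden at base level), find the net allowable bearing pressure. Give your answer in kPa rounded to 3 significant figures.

Effective surcharge at the founding depth q = γ·D_f = 16.3 × 0.89 = 14.507 kPa.
With d_w = 1.38 m < B, γ̄ = 8.69 + (1.38/2.5) × (16.3 − 8.69) = 12.891 kN/m³.
q_ult = q·N_q + 0.5·γ·B·N_γ·s_γ
     = 14.507 × 19.9 + 0.5 × 12.891 × 2.5 × 16.9 × 0.88
     = 288.69 + 239.64 = 528.33 kPa.
Net ultimate: q_net = 528.33 − 14.507 = 513.82 kPa.
q_all(net) = 513.82 / 2 = 256.91 kPa.

q_all(net) ≈ 257 kPa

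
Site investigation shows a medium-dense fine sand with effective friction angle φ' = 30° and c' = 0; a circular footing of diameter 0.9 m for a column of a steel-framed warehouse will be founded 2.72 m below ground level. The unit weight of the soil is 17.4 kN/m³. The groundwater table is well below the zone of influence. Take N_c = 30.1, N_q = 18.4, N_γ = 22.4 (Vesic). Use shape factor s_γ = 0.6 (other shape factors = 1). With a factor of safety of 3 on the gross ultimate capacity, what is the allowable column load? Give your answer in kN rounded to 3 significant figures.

P_all ≈ 207 kN

Effective surcharge at the founding depth q = γ·D_f = 17.4 × 2.72 = 47.328 kPa.
q_ult = q·N_q + 0.5·γ·B·N_γ·s_γ
     = 47.328 × 18.4 + 0.5 × 17.4 × 0.9 × 22.4 × 0.6
     = 870.84 + 105.24 = 976.07 kPa.
Gross allowable pressure q_all = 976.07 / 3 = 325.36 kPa.
Footing area = 0.6362 m², so allowable column load = 325.36 × 0.6362 = 206.99 kN.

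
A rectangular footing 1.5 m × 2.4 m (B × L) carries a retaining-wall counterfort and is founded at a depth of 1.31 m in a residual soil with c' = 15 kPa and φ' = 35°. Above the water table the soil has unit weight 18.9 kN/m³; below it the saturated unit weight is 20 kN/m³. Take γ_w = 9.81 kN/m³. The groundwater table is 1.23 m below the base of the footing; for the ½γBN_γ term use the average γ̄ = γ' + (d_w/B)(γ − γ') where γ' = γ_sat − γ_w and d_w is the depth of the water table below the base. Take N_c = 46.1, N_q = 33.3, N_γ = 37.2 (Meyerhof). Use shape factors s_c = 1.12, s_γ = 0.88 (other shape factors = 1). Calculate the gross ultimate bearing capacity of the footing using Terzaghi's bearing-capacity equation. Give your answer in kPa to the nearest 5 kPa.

q = γ·D_f = 18.9 × 1.31 = 24.759 kPa.
γ' = 10.19 kN/m³; averaging over the depth B below the base, γ̄ = γ' + (d_w/B)(γ − γ') = 17.332 kN/m³.
c·N_c·s_c = 15 × 46.1 × 1.12 = 774.48 kPa
q·N_q = 24.759 × 33.3 = 824.47 kPa
0.5·γ·B·N_γ·s_γ = 0.5 × 17.332 × 1.5 × 37.2 × 0.88 = 425.54 kPa
q_ult = 774.48 + 824.47 + 425.54 = 2024.5 kPa.

q_ult ≈ 2025 kPa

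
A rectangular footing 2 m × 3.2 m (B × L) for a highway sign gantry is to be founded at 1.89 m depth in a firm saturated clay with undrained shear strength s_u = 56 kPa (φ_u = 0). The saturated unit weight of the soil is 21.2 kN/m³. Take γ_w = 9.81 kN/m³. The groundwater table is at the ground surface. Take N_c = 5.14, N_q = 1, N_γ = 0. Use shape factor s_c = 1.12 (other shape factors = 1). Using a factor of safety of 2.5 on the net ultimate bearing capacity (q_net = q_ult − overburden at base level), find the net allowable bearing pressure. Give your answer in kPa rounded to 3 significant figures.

q_all(net) ≈ 129 kPa

With the water table at the surface the whole profile is submerged: γ' = 21.2 − 9.81 = 11.39 kN/m³, so q = γ'·D_f = 21.527 kPa.
q_ult = c·N_c·s_c + q·N_q
     = 56 × 5.14 × 1.12 + 21.527 × 1
     = 322.38 + 21.527 = 343.91 kPa.
q_net = 343.91 − 21.527 = 322.38 kPa.
q_all(net) = 322.38 / 2.5 = 128.95 kPa.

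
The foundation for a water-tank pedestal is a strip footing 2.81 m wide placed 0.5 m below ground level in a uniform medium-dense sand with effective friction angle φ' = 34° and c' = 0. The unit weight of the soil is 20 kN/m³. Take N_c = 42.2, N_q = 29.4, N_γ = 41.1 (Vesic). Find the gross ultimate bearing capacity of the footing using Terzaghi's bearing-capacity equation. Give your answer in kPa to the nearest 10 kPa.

q_ult ≈ 1450 kPa

q = γ·D_f = 20 × 0.5 = 10 kPa.
q·N_q = 10 × 29.4 = 294 kPa
0.5·γ·B·N_γ = 0.5 × 20 × 2.81 × 41.1 = 1154.9 kPa
q_ult = 294 + 1154.9 = 1448.9 kPa.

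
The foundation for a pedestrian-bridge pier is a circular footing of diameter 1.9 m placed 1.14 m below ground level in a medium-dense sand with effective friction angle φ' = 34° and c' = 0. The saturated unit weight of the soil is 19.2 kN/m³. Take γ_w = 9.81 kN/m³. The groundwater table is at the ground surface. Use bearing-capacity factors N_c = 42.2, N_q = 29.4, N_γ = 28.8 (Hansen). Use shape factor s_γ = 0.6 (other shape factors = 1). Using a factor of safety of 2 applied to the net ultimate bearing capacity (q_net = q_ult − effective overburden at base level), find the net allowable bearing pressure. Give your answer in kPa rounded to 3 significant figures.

q_all(net) ≈ 229 kPa

Water table at ground surface, so effective unit weight γ' = 19.2 − 9.81 = 9.39 kN/m³ is used throughout; overburden q = 9.39 × 1.14 = 10.705 kPa; the same γ' applies in the ½γBN_γ term.
Surcharge term q·N_q = 10.705 × 29.4 = 314.72 kPa; self-weight term 0.5·γ·B·N_γ·s_γ = 0.5 × 9.39 × 1.9 × 28.8 × 0.6 = 154.15 kPa.
q_ult = 314.72 + 154.15 = 468.86 kPa.
Net ultimate: q_net = 468.86 − 10.705 = 458.16 kPa.
q_all(net) = 458.16 / 2 = 229.08 kPa.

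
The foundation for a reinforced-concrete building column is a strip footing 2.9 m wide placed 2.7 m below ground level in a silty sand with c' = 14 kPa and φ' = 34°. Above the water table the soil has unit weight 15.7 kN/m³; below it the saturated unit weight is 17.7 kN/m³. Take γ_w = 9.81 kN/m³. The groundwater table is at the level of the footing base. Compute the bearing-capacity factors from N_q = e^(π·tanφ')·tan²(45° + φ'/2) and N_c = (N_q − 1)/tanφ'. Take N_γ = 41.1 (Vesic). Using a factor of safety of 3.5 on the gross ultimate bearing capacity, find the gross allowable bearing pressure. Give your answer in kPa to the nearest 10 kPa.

N_q = e^(π·tan34°)·tan²(62°) = 29.44; N_c = (N_q − 1)/tanφ' = 42.16.
Effective surcharge at the founding depth q = γ·D_f = 15.7 × 2.7 = 42.39 kPa.
The water table coincides with the base, so in the self-weight term γ → γ' = 7.89 kN/m³.
q_ult = c·N_c + q·N_q + 0.5·γ·B·N_γ
     = 14 × 42.164 + 42.39 × 29.44 + 0.5 × 7.89 × 2.9 × 41.1
     = 590.29 + 1248 + 470.2 = 2308.4 kPa.
q_all = 2308.4 / 3.5 = 659.56 kPa.

q_all ≈ 660 kPa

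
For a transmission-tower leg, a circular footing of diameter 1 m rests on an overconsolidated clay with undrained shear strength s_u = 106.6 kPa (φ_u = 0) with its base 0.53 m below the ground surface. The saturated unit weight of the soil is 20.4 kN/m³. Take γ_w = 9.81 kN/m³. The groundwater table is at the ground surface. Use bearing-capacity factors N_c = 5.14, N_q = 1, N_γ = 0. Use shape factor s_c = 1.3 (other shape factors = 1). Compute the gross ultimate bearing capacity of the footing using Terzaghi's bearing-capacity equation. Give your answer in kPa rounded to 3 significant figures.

Water table at ground surface, so effective unit weight γ' = 20.4 − 9.81 = 10.59 kN/m³ is used throughout; overburden q = 10.59 × 0.53 = 5.6127 kPa.
Cohesion term c·N_c·s_c = 106.6 × 5.14 × 1.3 = 712.3 kPa; surcharge term q·N_q = 5.6127 × 1 = 5.6127 kPa.
q_ult = 712.3 + 5.6127 = 717.91 kPa.

q_ult ≈ 718 kPa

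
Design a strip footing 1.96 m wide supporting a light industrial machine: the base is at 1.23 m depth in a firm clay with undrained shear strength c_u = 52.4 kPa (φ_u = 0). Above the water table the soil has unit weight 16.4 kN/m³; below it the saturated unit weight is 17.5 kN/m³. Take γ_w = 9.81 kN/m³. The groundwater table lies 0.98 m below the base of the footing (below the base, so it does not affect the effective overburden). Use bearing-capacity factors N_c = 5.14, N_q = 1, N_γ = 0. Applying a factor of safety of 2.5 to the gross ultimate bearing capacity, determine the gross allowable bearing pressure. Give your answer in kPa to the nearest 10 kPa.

q_all ≈ 120 kPa

q = γ·D_f = 16.4 × 1.23 = 20.172 kPa.
c·N_c = 52.4 × 5.14 = 269.34 kPa
q·N_q = 20.172 × 1 = 20.172 kPa
q_ult = 269.34 + 20.172 = 289.51 kPa.
q_all = q_ult / FS = 289.51 / 2.5 = 115.8 kPa.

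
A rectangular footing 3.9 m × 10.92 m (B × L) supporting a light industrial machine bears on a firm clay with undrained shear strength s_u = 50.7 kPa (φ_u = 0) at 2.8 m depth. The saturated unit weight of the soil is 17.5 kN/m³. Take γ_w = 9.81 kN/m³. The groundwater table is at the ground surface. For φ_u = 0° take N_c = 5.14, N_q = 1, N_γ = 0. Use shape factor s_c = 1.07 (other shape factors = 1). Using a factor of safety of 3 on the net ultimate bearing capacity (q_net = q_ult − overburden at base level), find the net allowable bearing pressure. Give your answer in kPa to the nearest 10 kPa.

Water table at ground surface, so effective unit weight γ' = 17.5 − 9.81 = 7.69 kN/m³ is used throughout; overburden q = 7.69 × 2.8 = 21.532 kPa.
Cohesion term c·N_c·s_c = 50.7 × 5.14 × 1.07 = 278.84 kPa; surcharge term q·N_q = 21.532 × 1 = 21.532 kPa.
q_ult = 278.84 + 21.532 = 300.37 kPa.
q_net = 300.37 − 21.532 = 278.84 kPa.
q_all(net) = 278.84 / 3 = 92.947 kPa.

q_all(net) ≈ 90 kPa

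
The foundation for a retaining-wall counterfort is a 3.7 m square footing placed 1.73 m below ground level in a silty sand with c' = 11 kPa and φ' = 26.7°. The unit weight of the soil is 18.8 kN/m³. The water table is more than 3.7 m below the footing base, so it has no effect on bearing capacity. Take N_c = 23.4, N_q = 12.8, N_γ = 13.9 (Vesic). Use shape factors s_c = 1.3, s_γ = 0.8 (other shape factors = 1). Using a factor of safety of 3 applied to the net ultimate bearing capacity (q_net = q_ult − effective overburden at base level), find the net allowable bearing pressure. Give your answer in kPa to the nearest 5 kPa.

q_all(net) ≈ 370 kPa

Effective surcharge at the founding depth q = γ·D_f = 18.8 × 1.73 = 32.524 kPa.
q_ult = c·N_c·s_c + q·N_q + 0.5·γ·B·N_γ·s_γ
     = 11 × 23.4 × 1.3 + 32.524 × 12.8 + 0.5 × 18.8 × 3.7 × 13.9 × 0.8
     = 334.62 + 416.31 + 386.75 = 1137.7 kPa.
Net ultimate: q_net = 1137.7 − 32.524 = 1105.2 kPa.
q_all(net) = 1105.2 / 3 = 368.39 kPa.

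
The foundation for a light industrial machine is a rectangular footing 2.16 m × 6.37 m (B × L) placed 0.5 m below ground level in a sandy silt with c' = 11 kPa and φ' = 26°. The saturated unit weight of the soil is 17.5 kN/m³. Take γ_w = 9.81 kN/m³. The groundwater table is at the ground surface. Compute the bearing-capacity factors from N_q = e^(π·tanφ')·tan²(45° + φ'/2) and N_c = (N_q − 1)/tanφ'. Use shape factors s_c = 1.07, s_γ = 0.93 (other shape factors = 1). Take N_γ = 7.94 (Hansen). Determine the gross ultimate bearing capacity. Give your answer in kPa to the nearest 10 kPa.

tan26° = 0.4877, so N_q = e^(π×0.4877)·tan²(58°) = 4.629 × 2.561 = 11.85.
N_c = (11.85 − 1)/tan26° = 22.25.
With the water table at the surface the whole profile is submerged: γ' = 17.5 − 9.81 = 7.69 kN/m³, so q = γ'·D_f = 3.845 kPa; the same γ' applies in the ½γBN_γ term.
q_ult = c·N_c·s_c + q·N_q + 0.5·γ·B·N_γ·s_γ
     = 11 × 22.254 × 1.07 + 3.845 × 11.854 + 0.5 × 7.69 × 2.16 × 7.94 × 0.93
     = 261.93 + 45.579 + 61.327 = 368.84 kPa.

q_ult ≈ 370 kPa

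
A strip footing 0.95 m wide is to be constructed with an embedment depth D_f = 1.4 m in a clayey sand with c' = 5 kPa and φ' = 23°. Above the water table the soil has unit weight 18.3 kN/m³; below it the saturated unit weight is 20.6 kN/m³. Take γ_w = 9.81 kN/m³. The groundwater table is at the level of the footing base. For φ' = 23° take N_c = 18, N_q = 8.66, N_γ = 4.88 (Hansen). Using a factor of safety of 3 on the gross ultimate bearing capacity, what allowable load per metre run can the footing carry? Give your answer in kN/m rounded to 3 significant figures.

≈ 107 kN/m

Effective surcharge at the founding depth q = γ·D_f = 18.3 × 1.4 = 25.62 kPa.
The water table coincides with the base, so in the self-weight term γ → γ' = 10.79 kN/m³.
q_ult = c·N_c + q·N_q + 0.5·γ·B·N_γ
     = 5 × 18 + 25.62 × 8.66 + 0.5 × 10.79 × 0.95 × 4.88
     = 90 + 221.87 + 25.011 = 336.88 kPa.
Gross allowable pressure q_all = 336.88 / 3 = 112.29 kPa.
Allowable wall load = q_all × B = 112.29 × 0.95 = 106.68 kN per metre run.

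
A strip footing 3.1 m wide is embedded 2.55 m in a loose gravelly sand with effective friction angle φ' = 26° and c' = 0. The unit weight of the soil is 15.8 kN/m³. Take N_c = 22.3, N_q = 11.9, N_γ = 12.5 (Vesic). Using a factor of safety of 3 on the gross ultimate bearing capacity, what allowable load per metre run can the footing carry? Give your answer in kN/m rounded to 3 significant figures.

Overburden at base level: q = 15.8 × 2.55 = 40.29 kPa.
Surcharge term q·N_q = 40.29 × 11.9 = 479.45 kPa; self-weight term 0.5·γ·B·N_γ = 0.5 × 15.8 × 3.1 × 12.5 = 306.12 kPa.
q_ult = 479.45 + 306.12 = 785.58 kPa.
Gross allowable pressure q_all = 785.58 / 3 = 261.86 kPa.
Allowable wall load = q_all × B = 261.86 × 3.1 = 811.76 kN per metre run.

≈ 812 kN/m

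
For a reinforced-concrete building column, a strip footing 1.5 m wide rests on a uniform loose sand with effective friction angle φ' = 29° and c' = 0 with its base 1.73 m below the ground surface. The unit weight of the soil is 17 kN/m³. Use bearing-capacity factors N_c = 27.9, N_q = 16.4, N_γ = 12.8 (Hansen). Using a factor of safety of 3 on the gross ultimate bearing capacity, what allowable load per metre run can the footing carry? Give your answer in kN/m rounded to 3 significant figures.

≈ 323 kN/m

Effective surcharge at the founding depth q = γ·D_f = 17 × 1.73 = 29.41 kPa.
q_ult = q·N_q + 0.5·γ·B·N_γ
     = 29.41 × 16.4 + 0.5 × 17 × 1.5 × 12.8
     = 482.32 + 163.2 = 645.52 kPa.
Gross allowable pressure q_all = 645.52 / 3 = 215.17 kPa.
Allowable wall load = q_all × B = 215.17 × 1.5 = 322.76 kN per metre run.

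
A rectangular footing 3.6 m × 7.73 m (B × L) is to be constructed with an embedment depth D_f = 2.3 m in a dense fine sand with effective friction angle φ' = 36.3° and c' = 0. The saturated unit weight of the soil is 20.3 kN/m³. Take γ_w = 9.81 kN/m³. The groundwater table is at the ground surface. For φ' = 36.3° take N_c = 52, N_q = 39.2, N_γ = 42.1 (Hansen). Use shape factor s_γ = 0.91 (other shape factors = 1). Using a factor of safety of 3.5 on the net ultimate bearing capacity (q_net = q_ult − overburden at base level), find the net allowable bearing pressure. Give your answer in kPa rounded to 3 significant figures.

q_all(net) ≈ 470 kPa

Water table at ground surface, so effective unit weight γ' = 20.3 − 9.81 = 10.49 kN/m³ is used throughout; overburden q = 10.49 × 2.3 = 24.127 kPa; the same γ' applies in the ½γBN_γ term.
Surcharge term q·N_q = 24.127 × 39.2 = 945.78 kPa; self-weight term 0.5·γ·B·N_γ·s_γ = 0.5 × 10.49 × 3.6 × 42.1 × 0.91 = 723.39 kPa.
q_ult = 945.78 + 723.39 = 1669.2 kPa.
q_net = 1669.2 − 24.127 = 1645 kPa.
q_all(net) = 1645 / 3.5 = 470.01 kPa.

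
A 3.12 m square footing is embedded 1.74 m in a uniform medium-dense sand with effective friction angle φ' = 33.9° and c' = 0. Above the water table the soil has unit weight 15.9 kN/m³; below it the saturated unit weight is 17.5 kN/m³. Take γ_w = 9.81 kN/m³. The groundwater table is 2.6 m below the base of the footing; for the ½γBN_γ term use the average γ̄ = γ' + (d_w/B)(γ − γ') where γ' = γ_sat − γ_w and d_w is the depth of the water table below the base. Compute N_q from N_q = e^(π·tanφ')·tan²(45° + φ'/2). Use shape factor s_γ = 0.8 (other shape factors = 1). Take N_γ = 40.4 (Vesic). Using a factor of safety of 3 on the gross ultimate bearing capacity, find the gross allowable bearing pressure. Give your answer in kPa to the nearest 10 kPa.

q_all ≈ 510 kPa

N_q = e^(π·tan33.9°)·tan²(61.95°) = 29.08.
q = γ·D_f = 15.9 × 1.74 = 27.666 kPa.
γ' = 7.69 kN/m³; averaging over the depth B below the base, γ̄ = γ' + (d_w/B)(γ − γ') = 14.532 kN/m³.
q·N_q = 27.666 × 29.083 = 804.62 kPa
0.5·γ·B·N_γ·s_γ = 0.5 × 14.532 × 3.12 × 40.4 × 0.8 = 732.68 kPa
q_ult = 804.62 + 732.68 = 1537.3 kPa.
q_all = 1537.3 / 3 = 512.43 kPa.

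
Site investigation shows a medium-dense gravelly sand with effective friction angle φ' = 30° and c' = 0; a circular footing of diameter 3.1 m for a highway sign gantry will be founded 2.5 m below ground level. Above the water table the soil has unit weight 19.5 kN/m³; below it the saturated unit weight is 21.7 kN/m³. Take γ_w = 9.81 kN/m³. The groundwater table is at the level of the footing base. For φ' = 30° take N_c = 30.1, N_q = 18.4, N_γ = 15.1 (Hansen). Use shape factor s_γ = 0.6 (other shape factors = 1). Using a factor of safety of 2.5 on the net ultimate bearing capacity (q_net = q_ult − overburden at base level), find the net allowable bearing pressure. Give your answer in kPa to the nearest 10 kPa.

q_all(net) ≈ 410 kPa

Effective surcharge at the founding depth q = γ·D_f = 19.5 × 2.5 = 48.75 kPa.
The water table coincides with the base, so in the self-weight term γ → γ' = 11.89 kN/m³.
q_ult = q·N_q + 0.5·γ·B·N_γ·s_γ
     = 48.75 × 18.4 + 0.5 × 11.89 × 3.1 × 15.1 × 0.6
     = 897 + 166.97 = 1064 kPa.
q_net = 1064 − 48.75 = 1015.2 kPa.
q_all(net) = 1015.2 / 2.5 = 406.09 kPa.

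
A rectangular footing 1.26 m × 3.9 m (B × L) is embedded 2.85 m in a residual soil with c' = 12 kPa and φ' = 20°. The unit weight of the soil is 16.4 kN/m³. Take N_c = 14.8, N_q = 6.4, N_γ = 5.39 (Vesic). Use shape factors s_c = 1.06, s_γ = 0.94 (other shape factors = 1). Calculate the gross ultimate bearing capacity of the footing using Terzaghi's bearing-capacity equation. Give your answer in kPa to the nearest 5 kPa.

q_ult ≈ 540 kPa

Overburden at base level: q = 16.4 × 2.85 = 46.74 kPa.
Cohesion term c·N_c·s_c = 12 × 14.8 × 1.06 = 188.26 kPa; surcharge term q·N_q = 46.74 × 6.4 = 299.14 kPa; self-weight term 0.5·γ·B·N_γ·s_γ = 0.5 × 16.4 × 1.26 × 5.39 × 0.94 = 52.348 kPa.
q_ult = 188.26 + 299.14 + 52.348 = 539.74 kPa.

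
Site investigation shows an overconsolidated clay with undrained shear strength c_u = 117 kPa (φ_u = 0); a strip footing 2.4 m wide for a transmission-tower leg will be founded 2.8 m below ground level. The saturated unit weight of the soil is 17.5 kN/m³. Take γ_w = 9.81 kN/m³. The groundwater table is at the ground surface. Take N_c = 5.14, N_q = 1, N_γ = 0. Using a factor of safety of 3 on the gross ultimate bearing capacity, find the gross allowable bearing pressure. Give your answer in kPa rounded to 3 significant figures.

q_all ≈ 208 kPa

Water table at ground surface, so effective unit weight γ' = 17.5 − 9.81 = 7.69 kN/m³ is used throughout; overburden q = 7.69 × 2.8 = 21.532 kPa.
Cohesion term c·N_c = 117 × 5.14 = 601.38 kPa; surcharge term q·N_q = 21.532 × 1 = 21.532 kPa.
q_ult = 601.38 + 21.532 = 622.91 kPa.
q_all = 622.91 / 3 = 207.64 kPa.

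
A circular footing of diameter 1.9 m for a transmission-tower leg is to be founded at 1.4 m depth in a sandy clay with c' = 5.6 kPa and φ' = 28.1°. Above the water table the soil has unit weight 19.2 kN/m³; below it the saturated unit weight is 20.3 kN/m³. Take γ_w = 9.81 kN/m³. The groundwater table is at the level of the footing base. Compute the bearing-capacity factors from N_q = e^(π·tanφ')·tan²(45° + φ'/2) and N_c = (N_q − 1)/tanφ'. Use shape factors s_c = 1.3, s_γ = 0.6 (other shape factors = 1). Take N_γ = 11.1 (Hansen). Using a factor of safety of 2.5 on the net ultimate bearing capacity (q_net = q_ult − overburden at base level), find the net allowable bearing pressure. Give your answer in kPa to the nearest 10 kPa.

q_all(net) ≈ 250 kPa

N_q = e^(π·tan28.1°)·tan²(59.05°) = 14.88; N_c = (N_q − 1)/tanφ' = 26.
Overburden at base level: q = 19.2 × 1.4 = 26.88 kPa.
Below the base the soil is submerged, so the ½γBN_γ term uses γ' = 20.3 − 9.81 = 10.49 kN/m³.
Cohesion term c·N_c·s_c = 5.6 × 26 × 1.3 = 189.28 kPa; surcharge term q·N_q = 26.88 × 14.883 = 400.04 kPa; self-weight term 0.5·γ·B·N_γ·s_γ = 0.5 × 10.49 × 1.9 × 11.1 × 0.6 = 66.37 kPa.
q_ult = 189.28 + 400.04 + 66.37 = 655.69 kPa.
q_net = 655.69 − 26.88 = 628.81 kPa.
q_all(net) = 628.81 / 2.5 = 251.53 kPa.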